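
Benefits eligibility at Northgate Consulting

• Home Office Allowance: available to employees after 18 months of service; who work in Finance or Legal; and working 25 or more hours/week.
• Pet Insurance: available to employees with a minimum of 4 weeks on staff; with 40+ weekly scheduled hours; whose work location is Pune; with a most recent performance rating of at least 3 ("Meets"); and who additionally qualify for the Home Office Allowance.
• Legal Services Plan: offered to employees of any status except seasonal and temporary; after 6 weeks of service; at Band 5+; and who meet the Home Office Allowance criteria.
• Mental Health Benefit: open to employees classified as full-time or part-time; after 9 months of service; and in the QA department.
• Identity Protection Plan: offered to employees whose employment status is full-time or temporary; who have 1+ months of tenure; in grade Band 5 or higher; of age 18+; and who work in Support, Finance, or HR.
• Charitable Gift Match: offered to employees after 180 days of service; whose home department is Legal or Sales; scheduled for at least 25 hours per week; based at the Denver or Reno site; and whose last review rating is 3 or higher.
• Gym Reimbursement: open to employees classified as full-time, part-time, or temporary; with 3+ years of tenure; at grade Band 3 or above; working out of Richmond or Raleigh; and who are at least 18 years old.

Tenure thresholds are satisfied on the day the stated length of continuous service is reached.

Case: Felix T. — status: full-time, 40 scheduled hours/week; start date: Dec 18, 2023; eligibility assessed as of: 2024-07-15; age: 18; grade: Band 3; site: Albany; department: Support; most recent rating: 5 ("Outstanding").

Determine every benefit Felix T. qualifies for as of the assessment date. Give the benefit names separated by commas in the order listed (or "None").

None

Service from Dec 18, 2023 to 2024-07-15: 210 days.
Home Office Allowance — service 210 days < 18 months (≈540 days) ✗ → not eligible.
Pet Insurance — service 210 days ≥ 4 weeks (≈28 days) ✓; 40 hrs/wk ≥ 40 ✓; site Albany ✗ (not Pune) → not eligible.
Legal Services Plan — status full-time ✓ (not excluded); service 210 days ≥ 6 weeks (≈42 days) ✓; grade Band 3 < Band 5 ✗ → not eligible.
Mental Health Benefit — status full-time ✓; service 210 days < 9 months (≈270 days) ✗ → not eligible.
Identity Protection Plan — status full-time ✓; service 210 days ≥ 1 month (≈30 days) ✓; grade Band 3 < Band 5 ✗ → not eligible.
Charitable Gift Match — service 210 days ≥ 180 days ✓; dept Support ✗ → not eligible.
Gym Reimbursement — status full-time ✓; service 210 days < 3 years (≈1095 days) ✗ → not eligible.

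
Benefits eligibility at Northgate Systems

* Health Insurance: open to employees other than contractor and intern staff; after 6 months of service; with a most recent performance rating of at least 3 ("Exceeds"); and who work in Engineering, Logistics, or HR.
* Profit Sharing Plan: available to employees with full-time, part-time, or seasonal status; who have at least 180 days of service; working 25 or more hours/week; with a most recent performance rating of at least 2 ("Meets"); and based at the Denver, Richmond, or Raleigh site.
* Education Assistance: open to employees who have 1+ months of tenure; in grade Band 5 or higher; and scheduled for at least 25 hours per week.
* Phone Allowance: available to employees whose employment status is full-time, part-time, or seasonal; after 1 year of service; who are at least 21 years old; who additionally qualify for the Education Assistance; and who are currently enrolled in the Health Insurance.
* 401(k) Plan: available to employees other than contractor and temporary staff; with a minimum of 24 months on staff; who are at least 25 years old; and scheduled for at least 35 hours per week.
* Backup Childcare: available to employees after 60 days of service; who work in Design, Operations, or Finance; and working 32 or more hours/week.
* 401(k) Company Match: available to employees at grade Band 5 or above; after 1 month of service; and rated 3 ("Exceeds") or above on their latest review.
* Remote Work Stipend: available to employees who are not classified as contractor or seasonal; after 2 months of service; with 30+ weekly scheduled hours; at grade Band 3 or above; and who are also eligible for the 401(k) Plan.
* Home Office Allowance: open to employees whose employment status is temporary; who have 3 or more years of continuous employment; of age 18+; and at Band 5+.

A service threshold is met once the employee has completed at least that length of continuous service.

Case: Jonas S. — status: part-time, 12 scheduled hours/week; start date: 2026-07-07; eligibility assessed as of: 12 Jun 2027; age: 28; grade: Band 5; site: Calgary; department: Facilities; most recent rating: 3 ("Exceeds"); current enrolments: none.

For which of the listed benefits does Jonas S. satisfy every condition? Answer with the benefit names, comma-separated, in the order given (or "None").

401(k) Company Match

Service from 2026-07-07 to 12 Jun 2027: 340 days.
Health Insurance — status part-time ✓ (not excluded); service 340 days ≥ 6 months (≈180 days) ✓; rating 3 ≥ 3 ✓; dept Facilities ✗ → not eligible.
Profit Sharing Plan — status part-time ✓; service 340 days ≥ 180 days ✓; 12 hrs/wk < 25 ✗ → not eligible.
Education Assistance — service 340 days ≥ 1 month (≈30 days) ✓; grade Band 5 ≥ Band 5 ✓; 12 hrs/wk < 25 ✗ → not eligible.
Phone Allowance — status part-time ✓; service 340 days < 1 year (≈365 days) ✗ → not eligible.
401(k) Plan — status part-time ✓ (not excluded); service 340 days < 24 months (≈720 days) ✗ → not eligible.
Backup Childcare — service 340 days ≥ 60 days ✓; dept Facilities ✗ → not eligible.
401(k) Company Match — grade Band 5 ≥ Band 5 ✓; service 340 days ≥ 1 month (≈30 days) ✓; rating 3 ≥ 3 ✓ → eligible.
Remote Work Stipend — status part-time ✓ (not excluded); service 340 days ≥ 2 months (≈60 days) ✓; 12 hrs/wk < 30 ✗ → not eligible.
Home Office Allowance — status part-time ✗ (requires temporary) → not eligible.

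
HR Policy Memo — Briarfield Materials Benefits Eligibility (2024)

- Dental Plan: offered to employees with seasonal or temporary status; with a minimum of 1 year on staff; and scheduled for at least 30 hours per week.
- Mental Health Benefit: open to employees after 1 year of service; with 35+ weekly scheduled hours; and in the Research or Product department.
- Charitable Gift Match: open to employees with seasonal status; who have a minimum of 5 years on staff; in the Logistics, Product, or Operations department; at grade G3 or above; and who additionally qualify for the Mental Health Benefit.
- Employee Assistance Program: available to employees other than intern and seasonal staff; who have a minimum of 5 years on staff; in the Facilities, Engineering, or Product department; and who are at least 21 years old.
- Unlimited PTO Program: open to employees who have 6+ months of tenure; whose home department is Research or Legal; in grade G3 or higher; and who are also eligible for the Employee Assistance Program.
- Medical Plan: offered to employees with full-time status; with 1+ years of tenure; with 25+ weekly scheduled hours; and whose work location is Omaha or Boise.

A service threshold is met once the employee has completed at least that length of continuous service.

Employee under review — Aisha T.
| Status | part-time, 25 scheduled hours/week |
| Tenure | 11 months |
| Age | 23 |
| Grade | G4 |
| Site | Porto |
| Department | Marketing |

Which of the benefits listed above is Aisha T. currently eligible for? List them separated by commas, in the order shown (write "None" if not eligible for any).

None

Dental Plan — status part-time ✗ (requires seasonal or temporary) → not eligible.
Mental Health Benefit — service 11 months < 1 year (≈365 days) ✗ → not eligible.
Charitable Gift Match — status part-time ✗ (requires seasonal) → not eligible.
Employee Assistance Program — status part-time ✓ (not excluded); service 11 months < 5 years (≈1825 days) ✗ → not eligible.
Unlimited PTO Program — service 11 months ≥ 6 months ✓; dept Marketing ✗ → not eligible.
Medical Plan — status part-time ✗ (requires full-time) → not eligible.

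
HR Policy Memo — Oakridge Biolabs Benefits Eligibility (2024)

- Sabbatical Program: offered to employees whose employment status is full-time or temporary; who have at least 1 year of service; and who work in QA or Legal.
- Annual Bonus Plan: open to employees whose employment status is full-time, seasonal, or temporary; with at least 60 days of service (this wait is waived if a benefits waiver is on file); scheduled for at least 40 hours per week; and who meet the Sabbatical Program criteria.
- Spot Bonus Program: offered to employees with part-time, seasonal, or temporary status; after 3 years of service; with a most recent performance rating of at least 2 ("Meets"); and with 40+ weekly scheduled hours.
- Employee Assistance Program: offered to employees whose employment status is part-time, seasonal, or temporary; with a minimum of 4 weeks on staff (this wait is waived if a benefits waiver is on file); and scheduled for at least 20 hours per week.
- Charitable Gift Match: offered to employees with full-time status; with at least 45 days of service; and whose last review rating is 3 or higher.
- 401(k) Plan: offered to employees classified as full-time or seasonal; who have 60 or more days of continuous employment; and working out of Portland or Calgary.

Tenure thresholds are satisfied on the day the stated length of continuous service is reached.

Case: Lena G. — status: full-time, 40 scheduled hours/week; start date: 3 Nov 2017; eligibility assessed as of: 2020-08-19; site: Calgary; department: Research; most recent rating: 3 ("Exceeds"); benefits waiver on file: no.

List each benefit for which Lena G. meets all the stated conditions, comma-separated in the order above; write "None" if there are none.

Service from 3 Nov 2017 to 2020-08-19: 1020 days.
Sabbatical Program — status full-time ✓; service 1020 days ≥ 1 year (≈365 days) ✓; dept Research ✗ → not eligible.
Annual Bonus Plan — status full-time ✓; no waiver, service 1020 days ≥ 60 days ✓; 40 hrs/wk ≥ 40 ✓; not eligible for Sabbatical Program ✗ → not eligible.
Spot Bonus Program — status full-time ✗ (requires part-time, seasonal, or temporary) → not eligible.
Employee Assistance Program — status full-time ✗ (requires part-time, seasonal, or temporary) → not eligible.
Charitable Gift Match — status full-time ✓; service 1020 days ≥ 45 days ✓; rating 3 ≥ 3 ✓ → eligible.
401(k) Plan — status full-time ✓; service 1020 days ≥ 60 days ✓; site Calgary ✓ → eligible.

Charitable Gift Match, 401(k) Plan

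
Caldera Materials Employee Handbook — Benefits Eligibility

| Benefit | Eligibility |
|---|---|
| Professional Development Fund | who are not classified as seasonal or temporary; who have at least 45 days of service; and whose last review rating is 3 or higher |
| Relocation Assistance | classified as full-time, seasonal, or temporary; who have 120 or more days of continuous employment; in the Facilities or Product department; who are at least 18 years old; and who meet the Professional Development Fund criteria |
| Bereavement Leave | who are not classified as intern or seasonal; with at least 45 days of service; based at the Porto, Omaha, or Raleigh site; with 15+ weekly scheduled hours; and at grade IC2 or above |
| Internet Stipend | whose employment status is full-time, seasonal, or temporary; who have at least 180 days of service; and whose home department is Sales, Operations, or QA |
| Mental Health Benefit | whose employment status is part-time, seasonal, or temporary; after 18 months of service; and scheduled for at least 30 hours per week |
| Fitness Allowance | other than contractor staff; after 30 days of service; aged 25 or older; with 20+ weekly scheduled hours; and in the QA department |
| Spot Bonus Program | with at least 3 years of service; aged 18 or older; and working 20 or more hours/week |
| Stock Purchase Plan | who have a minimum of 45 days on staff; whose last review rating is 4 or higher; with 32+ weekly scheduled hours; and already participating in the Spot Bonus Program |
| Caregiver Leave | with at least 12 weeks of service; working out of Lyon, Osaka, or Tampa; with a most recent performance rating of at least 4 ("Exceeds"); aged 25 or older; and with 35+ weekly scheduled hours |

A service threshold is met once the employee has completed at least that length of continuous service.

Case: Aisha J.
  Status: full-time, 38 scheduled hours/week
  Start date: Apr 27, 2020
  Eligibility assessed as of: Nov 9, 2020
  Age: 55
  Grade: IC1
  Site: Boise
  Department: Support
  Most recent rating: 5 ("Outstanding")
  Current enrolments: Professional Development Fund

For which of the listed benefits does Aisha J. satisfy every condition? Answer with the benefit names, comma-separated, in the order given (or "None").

Service from Apr 27, 2020 to Nov 9, 2020: 196 days.
Professional Development Fund — status full-time ✓ (not excluded); service 196 days ≥ 45 days ✓; rating 5 ≥ 3 ✓ → eligible.
Relocation Assistance — status full-time ✓; service 196 days ≥ 120 days ✓; dept Support ✗ → not eligible.
Bereavement Leave — status full-time ✓ (not excluded); service 196 days ≥ 45 days ✓; site Boise ✗ (not Porto, Omaha, or Raleigh) → not eligible.
Internet Stipend — status full-time ✓; service 196 days ≥ 180 days ✓; dept Support ✗ → not eligible.
Mental Health Benefit — status full-time ✗ (requires part-time, seasonal, or temporary) → not eligible.
Fitness Allowance — status full-time ✓ (not excluded); service 196 days ≥ 30 days ✓; age 55 ≥ 25 ✓; 38 hrs/wk ≥ 20 ✓; dept Support ✗ → not eligible.
Spot Bonus Program — service 196 days < 3 years (≈1095 days) ✗ → not eligible.
Stock Purchase Plan — service 196 days ≥ 45 days ✓; rating 5 ≥ 4 ✓; 38 hrs/wk ≥ 32 ✓; not enrolled in Spot Bonus Program ✗ → not eligible.
Caregiver Leave — service 196 days ≥ 12 weeks (≈84 days) ✓; site Boise ✗ (not Lyon, Osaka, or Tampa) → not eligible.

Professional Development Fund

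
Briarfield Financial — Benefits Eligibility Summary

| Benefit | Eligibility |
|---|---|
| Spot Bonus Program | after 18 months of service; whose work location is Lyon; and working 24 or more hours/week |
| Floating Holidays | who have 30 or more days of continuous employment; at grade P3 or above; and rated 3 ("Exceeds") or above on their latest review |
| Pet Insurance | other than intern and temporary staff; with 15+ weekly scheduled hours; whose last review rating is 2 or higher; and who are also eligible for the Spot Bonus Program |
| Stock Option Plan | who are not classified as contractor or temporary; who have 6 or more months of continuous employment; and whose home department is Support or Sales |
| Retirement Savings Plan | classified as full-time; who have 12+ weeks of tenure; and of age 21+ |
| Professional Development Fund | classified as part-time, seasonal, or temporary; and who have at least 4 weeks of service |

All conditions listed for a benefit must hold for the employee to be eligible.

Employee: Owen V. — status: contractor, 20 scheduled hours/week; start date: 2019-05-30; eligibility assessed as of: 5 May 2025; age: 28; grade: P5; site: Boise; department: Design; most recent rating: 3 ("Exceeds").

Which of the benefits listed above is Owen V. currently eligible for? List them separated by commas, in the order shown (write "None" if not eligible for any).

Floating Holidays

Service from 2019-05-30 to 5 May 2025: 2167 days.
Spot Bonus Program — service 2167 days ≥ 18 months (≈540 days) ✓; site Boise ✗ (not Lyon) → not eligible.
Floating Holidays — service 2167 days ≥ 30 days ✓; grade P5 ≥ P3 ✓; rating 3 ≥ 3 ✓ → eligible.
Pet Insurance — status contractor ✓ (not excluded); 20 hrs/wk ≥ 15 ✓; rating 3 ≥ 2 ✓; not eligible for Spot Bonus Program ✗ → not eligible.
Stock Option Plan — status contractor ✗ (excluded) → not eligible.
Retirement Savings Plan — status contractor ✗ (requires full-time) → not eligible.
Professional Development Fund — status contractor ✗ (requires part-time, seasonal, or temporary) → not eligible.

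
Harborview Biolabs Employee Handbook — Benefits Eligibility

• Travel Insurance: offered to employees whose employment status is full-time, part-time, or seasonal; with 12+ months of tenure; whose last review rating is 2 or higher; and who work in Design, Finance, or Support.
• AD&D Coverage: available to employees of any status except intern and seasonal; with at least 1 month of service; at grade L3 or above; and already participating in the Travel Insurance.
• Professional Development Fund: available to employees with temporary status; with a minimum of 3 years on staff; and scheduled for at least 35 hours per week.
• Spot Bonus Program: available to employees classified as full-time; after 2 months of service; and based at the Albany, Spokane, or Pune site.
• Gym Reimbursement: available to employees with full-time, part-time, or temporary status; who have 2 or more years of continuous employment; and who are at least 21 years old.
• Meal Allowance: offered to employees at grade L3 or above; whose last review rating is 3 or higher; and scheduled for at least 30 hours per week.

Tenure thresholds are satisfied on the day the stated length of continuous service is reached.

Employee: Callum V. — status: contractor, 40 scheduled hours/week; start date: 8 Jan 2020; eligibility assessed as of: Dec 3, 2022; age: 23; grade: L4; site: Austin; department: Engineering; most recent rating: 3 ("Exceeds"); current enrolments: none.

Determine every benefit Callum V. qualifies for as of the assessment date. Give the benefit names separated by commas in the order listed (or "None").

Service from 8 Jan 2020 to Dec 3, 2022: 1060 days.
Travel Insurance — status contractor ✗ (requires full-time, part-time, or seasonal) → not eligible.
AD&D Coverage — status contractor ✓ (not excluded); service 1060 days ≥ 1 month (≈30 days) ✓; grade L4 ≥ L3 ✓; not enrolled in Travel Insurance ✗ → not eligible.
Professional Development Fund — status contractor ✗ (requires temporary) → not eligible.
Spot Bonus Program — status contractor ✗ (requires full-time) → not eligible.
Gym Reimbursement — status contractor ✗ (requires full-time, part-time, or temporary) → not eligible.
Meal Allowance — grade L4 ≥ L3 ✓; rating 3 ≥ 3 ✓; 40 hrs/wk ≥ 30 ✓ → eligible.

Meal Allowance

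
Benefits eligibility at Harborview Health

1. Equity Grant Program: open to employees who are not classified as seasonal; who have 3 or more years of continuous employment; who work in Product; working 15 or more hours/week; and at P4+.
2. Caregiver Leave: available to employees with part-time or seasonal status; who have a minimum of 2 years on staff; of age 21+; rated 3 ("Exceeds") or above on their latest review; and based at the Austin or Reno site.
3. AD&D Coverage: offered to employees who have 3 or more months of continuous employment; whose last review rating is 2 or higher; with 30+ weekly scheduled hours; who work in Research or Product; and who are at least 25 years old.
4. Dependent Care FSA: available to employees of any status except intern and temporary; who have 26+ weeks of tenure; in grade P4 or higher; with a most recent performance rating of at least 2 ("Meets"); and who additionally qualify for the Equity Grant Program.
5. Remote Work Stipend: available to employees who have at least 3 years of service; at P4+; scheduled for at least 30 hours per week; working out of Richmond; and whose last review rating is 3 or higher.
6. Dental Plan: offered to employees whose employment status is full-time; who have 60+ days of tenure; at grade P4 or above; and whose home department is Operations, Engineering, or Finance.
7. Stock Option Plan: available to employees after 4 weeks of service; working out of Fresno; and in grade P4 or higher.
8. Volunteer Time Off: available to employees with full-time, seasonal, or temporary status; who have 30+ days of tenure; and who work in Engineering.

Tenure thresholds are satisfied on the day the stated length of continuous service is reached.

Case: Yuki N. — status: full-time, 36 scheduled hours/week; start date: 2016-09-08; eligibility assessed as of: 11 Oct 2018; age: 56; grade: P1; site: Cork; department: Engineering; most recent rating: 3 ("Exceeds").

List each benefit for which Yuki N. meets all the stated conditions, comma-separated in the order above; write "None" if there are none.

Service from 2016-09-08 to 11 Oct 2018: 763 days.
Equity Grant Program — status full-time ✓ (not excluded); service 763 days < 3 years (≈1095 days) ✗ → not eligible.
Caregiver Leave — status full-time ✗ (requires part-time or seasonal) → not eligible.
AD&D Coverage — service 763 days ≥ 3 months (≈90 days) ✓; rating 3 ≥ 2 ✓; 36 hrs/wk ≥ 30 ✓; dept Engineering ✗ → not eligible.
Dependent Care FSA — status full-time ✓ (not excluded); service 763 days ≥ 26 weeks (≈182 days) ✓; grade P1 < P4 ✗ → not eligible.
Remote Work Stipend — service 763 days < 3 years (≈1095 days) ✗ → not eligible.
Dental Plan — status full-time ✓; service 763 days ≥ 60 days ✓; grade P1 < P4 ✗ → not eligible.
Stock Option Plan — service 763 days ≥ 4 weeks (≈28 days) ✓; site Cork ✗ (not Fresno) → not eligible.
Volunteer Time Off — status full-time ✓; service 763 days ≥ 30 days ✓; dept Engineering ✓ → eligible.

Volunteer Time Off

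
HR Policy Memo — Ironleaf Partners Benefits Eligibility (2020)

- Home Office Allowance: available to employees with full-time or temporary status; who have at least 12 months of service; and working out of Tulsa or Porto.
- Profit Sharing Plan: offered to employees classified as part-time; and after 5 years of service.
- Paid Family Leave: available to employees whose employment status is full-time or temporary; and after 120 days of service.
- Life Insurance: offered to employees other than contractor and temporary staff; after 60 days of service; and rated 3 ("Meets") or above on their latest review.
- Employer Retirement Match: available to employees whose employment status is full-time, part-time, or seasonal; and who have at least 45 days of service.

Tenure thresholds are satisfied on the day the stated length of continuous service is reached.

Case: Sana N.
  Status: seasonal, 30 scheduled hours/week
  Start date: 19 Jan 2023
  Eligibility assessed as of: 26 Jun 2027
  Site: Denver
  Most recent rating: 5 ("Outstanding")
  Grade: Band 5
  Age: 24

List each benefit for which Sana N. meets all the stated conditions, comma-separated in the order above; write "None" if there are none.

Life Insurance, Employer Retirement Match

Service from 19 Jan 2023 to 26 Jun 2027: 1619 days.
Home Office Allowance — status seasonal ✗ (requires full-time or temporary) → not eligible.
Profit Sharing Plan — status seasonal ✗ (requires part-time) → not eligible.
Paid Family Leave — status seasonal ✗ (requires full-time or temporary) → not eligible.
Life Insurance — status seasonal ✓ (not excluded); service 1619 days ≥ 60 days ✓; rating 5 ≥ 3 ✓ → eligible.
Employer Retirement Match — status seasonal ✓; service 1619 days ≥ 45 days ✓ → eligible.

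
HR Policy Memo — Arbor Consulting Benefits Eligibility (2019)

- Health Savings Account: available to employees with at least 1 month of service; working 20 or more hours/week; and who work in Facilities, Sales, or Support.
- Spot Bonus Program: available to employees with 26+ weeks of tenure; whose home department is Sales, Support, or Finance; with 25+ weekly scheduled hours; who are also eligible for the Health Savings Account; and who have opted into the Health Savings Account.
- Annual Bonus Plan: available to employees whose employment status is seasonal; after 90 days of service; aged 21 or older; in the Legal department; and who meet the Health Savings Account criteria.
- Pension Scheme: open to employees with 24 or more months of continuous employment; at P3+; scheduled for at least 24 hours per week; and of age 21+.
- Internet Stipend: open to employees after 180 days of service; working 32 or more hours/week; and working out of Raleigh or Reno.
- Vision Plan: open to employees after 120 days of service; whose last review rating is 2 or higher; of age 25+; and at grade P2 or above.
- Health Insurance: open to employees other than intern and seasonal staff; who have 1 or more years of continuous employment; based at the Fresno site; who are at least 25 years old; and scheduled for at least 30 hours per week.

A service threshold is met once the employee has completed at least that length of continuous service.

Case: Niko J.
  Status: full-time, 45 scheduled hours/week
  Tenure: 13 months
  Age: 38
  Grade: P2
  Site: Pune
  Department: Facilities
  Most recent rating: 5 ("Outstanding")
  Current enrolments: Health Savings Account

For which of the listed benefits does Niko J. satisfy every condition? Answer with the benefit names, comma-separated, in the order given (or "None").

Health Savings Account — service 13 months ≥ 1 month ✓; 45 hrs/wk ≥ 20 ✓; dept Facilities ✓ → eligible.
Spot Bonus Program — service 13 months ≥ 26 weeks (≈182 days) ✓; dept Facilities ✗ → not eligible.
Annual Bonus Plan — status full-time ✗ (requires seasonal) → not eligible.
Pension Scheme — service 13 months < 24 months ✗ → not eligible.
Internet Stipend — service 13 months ≥ 180 days ✓; 45 hrs/wk ≥ 32 ✓; site Pune ✗ (not Raleigh or Reno) → not eligible.
Vision Plan — service 13 months ≥ 120 days ✓; rating 5 ≥ 2 ✓; age 38 ≥ 25 ✓; grade P2 ≥ P2 ✓ → eligible.
Health Insurance — status full-time ✓ (not excluded); service 13 months ≥ 1 year (≈365 days) ✓; site Pune ✗ (not Fresno) → not eligible.

Health Savings Account, Vision Plan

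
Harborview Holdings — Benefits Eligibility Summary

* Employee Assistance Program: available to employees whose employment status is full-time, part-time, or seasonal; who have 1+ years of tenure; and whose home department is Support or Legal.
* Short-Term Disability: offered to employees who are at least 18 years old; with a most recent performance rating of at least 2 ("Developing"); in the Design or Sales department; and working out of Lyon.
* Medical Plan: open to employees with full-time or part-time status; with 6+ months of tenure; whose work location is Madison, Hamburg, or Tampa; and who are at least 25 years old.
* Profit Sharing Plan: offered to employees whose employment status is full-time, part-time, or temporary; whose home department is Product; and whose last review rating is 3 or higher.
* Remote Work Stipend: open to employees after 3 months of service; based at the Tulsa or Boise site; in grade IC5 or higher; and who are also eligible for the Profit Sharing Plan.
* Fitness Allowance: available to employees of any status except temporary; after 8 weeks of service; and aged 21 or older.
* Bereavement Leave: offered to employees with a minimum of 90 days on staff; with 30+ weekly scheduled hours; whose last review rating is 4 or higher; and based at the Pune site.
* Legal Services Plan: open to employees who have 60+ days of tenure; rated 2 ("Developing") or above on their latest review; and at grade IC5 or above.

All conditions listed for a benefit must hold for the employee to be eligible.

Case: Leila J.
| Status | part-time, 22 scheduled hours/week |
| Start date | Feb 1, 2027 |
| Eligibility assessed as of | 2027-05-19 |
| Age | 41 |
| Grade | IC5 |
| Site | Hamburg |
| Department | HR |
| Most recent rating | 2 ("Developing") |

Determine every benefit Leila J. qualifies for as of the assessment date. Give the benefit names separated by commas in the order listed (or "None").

Service from Feb 1, 2027 to 2027-05-19: 107 days.
Employee Assistance Program — status part-time ✓; service 107 days < 1 year (≈365 days) ✗ → not eligible.
Short-Term Disability — age 41 ≥ 18 ✓; rating 2 ≥ 2 ✓; dept HR ✗ → not eligible.
Medical Plan — status part-time ✓; service 107 days < 6 months (≈180 days) ✗ → not eligible.
Profit Sharing Plan — status part-time ✓; dept HR ✗ → not eligible.
Remote Work Stipend — service 107 days ≥ 3 months (≈90 days) ✓; site Hamburg ✗ (not Tulsa or Boise) → not eligible.
Fitness Allowance — status part-time ✓ (not excluded); service 107 days ≥ 8 weeks (≈56 days) ✓; age 41 ≥ 21 ✓ → eligible.
Bereavement Leave — service 107 days ≥ 90 days ✓; 22 hrs/wk < 30 ✗ → not eligible.
Legal Services Plan — service 107 days ≥ 60 days ✓; rating 2 ≥ 2 ✓; grade IC5 ≥ IC5 ✓ → eligible.

Fitness Allowance, Legal Services Plan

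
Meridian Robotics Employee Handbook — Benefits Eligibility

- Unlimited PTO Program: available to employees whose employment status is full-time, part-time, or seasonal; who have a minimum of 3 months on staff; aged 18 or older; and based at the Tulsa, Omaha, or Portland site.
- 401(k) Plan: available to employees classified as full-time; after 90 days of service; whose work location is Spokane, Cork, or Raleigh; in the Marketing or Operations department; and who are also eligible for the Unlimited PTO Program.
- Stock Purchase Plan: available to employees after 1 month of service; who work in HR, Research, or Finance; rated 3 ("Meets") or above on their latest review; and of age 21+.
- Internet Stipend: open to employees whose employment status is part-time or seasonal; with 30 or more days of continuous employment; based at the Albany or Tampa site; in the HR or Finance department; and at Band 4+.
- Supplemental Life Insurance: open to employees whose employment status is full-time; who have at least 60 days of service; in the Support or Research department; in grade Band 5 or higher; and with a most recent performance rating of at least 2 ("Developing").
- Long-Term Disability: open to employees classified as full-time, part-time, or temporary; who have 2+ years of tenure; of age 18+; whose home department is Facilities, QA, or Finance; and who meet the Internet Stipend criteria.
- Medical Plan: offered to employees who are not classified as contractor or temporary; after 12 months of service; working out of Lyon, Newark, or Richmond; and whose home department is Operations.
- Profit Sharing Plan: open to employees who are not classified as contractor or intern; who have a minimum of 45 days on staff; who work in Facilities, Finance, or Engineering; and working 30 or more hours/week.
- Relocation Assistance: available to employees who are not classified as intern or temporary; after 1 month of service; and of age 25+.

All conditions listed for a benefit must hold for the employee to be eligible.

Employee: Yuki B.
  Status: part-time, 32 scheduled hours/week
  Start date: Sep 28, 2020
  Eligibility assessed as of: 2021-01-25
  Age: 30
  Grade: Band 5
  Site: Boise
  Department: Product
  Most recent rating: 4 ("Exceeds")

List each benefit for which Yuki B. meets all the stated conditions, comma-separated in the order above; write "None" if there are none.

Relocation Assistance

Service from Sep 28, 2020 to 2021-01-25: 119 days.
Unlimited PTO Program — status part-time ✓; service 119 days ≥ 3 months (≈90 days) ✓; age 30 ≥ 18 ✓; site Boise ✗ (not Tulsa, Omaha, or Portland) → not eligible.
401(k) Plan — status part-time ✗ (requires full-time) → not eligible.
Stock Purchase Plan — service 119 days ≥ 1 month (≈30 days) ✓; dept Product ✗ → not eligible.
Internet Stipend — status part-time ✓; service 119 days ≥ 30 days ✓; site Boise ✗ (not Albany or Tampa) → not eligible.
Supplemental Life Insurance — status part-time ✗ (requires full-time) → not eligible.
Long-Term Disability — status part-time ✓; service 119 days < 2 years (≈730 days) ✗ → not eligible.
Medical Plan — status part-time ✓ (not excluded); service 119 days < 12 months (≈360 days) ✗ → not eligible.
Profit Sharing Plan — status part-time ✓ (not excluded); service 119 days ≥ 45 days ✓; dept Product ✗ → not eligible.
Relocation Assistance — status part-time ✓ (not excluded); service 119 days ≥ 1 month (≈30 days) ✓; age 30 ≥ 25 ✓ → eligible.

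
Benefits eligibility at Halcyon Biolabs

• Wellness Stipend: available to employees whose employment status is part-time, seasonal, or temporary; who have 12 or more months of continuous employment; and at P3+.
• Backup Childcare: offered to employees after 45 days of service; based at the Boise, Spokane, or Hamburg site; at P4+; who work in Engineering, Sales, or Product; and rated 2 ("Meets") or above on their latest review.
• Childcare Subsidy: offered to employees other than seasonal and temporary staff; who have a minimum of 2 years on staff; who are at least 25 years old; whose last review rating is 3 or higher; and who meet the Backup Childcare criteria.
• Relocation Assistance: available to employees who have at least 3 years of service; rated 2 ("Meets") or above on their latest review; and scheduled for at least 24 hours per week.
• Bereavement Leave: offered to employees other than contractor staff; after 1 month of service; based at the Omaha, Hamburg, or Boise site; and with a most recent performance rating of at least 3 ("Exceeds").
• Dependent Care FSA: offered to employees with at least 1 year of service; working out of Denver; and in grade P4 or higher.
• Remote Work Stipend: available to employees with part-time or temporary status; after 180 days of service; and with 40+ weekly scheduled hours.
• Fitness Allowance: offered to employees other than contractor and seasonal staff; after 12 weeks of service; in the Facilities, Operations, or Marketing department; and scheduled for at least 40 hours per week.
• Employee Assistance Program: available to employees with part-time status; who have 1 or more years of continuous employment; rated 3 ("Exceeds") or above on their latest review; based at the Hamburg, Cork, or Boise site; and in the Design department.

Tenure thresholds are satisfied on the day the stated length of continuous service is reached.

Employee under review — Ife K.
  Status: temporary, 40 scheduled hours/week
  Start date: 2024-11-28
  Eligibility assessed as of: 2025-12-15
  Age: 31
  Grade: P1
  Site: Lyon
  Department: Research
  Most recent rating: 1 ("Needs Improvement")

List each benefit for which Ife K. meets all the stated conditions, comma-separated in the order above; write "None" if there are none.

Service from 2024-11-28 to 2025-12-15: 382 days.
Wellness Stipend — status temporary ✓; service 382 days ≥ 12 months (≈360 days) ✓; grade P1 < P3 ✗ → not eligible.
Backup Childcare — service 382 days ≥ 45 days ✓; site Lyon ✗ (not Boise, Spokane, or Hamburg) → not eligible.
Childcare Subsidy — status temporary ✗ (excluded) → not eligible.
Relocation Assistance — service 382 days < 3 years (≈1095 days) ✗ → not eligible.
Bereavement Leave — status temporary ✓ (not excluded); service 382 days ≥ 1 month (≈30 days) ✓; site Lyon ✗ (not Omaha, Hamburg, or Boise) → not eligible.
Dependent Care FSA — service 382 days ≥ 1 year (≈365 days) ✓; site Lyon ✗ (not Denver) → not eligible.
Remote Work Stipend — status temporary ✓; service 382 days ≥ 180 days ✓; 40 hrs/wk ≥ 40 ✓ → eligible.
Fitness Allowance — status temporary ✓ (not excluded); service 382 days ≥ 12 weeks (≈84 days) ✓; dept Research ✗ → not eligible.
Employee Assistance Program — status temporary ✗ (requires part-time) → not eligible.

Remote Work Stipend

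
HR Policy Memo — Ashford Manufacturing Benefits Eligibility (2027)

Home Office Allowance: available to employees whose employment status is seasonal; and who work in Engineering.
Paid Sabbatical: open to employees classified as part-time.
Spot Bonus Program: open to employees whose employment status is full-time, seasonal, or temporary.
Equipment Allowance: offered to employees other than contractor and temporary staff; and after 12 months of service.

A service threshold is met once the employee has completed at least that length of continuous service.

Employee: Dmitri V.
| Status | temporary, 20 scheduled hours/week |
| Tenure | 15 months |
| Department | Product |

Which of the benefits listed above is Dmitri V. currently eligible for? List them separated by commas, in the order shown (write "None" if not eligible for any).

Home Office Allowance — status temporary ✗ (requires seasonal) → not eligible.
Paid Sabbatical — status temporary ✗ (requires part-time) → not eligible.
Spot Bonus Program — status temporary ✓ → eligible.
Equipment Allowance — status temporary ✗ (excluded) → not eligible.

Spot Bonus Program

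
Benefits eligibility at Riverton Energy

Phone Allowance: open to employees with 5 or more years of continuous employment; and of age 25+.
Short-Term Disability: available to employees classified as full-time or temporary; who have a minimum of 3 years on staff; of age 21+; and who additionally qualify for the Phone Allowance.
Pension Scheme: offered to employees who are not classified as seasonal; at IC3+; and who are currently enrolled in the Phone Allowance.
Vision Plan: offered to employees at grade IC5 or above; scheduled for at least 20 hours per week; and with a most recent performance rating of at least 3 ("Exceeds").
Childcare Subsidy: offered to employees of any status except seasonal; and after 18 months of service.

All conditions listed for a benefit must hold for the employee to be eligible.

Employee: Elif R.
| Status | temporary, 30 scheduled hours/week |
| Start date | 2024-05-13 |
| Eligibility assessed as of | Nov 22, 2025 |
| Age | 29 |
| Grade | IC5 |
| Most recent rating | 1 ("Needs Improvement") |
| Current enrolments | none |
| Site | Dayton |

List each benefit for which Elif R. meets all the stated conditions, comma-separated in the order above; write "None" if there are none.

Service from 2024-05-13 to Nov 22, 2025: 558 days.
Phone Allowance — service 558 days < 5 years (≈1825 days) ✗ → not eligible.
Short-Term Disability — status temporary ✓; service 558 days < 3 years (≈1095 days) ✗ → not eligible.
Pension Scheme — status temporary ✓ (not excluded); grade IC5 ≥ IC3 ✓; not enrolled in Phone Allowance ✗ → not eligible.
Vision Plan — grade IC5 ≥ IC5 ✓; 30 hrs/wk ≥ 20 ✓; rating 1 < 3 ✗ → not eligible.
Childcare Subsidy — status temporary ✓ (not excluded); service 558 days ≥ 18 months (≈540 days) ✓ → eligible.

Childcare Subsidy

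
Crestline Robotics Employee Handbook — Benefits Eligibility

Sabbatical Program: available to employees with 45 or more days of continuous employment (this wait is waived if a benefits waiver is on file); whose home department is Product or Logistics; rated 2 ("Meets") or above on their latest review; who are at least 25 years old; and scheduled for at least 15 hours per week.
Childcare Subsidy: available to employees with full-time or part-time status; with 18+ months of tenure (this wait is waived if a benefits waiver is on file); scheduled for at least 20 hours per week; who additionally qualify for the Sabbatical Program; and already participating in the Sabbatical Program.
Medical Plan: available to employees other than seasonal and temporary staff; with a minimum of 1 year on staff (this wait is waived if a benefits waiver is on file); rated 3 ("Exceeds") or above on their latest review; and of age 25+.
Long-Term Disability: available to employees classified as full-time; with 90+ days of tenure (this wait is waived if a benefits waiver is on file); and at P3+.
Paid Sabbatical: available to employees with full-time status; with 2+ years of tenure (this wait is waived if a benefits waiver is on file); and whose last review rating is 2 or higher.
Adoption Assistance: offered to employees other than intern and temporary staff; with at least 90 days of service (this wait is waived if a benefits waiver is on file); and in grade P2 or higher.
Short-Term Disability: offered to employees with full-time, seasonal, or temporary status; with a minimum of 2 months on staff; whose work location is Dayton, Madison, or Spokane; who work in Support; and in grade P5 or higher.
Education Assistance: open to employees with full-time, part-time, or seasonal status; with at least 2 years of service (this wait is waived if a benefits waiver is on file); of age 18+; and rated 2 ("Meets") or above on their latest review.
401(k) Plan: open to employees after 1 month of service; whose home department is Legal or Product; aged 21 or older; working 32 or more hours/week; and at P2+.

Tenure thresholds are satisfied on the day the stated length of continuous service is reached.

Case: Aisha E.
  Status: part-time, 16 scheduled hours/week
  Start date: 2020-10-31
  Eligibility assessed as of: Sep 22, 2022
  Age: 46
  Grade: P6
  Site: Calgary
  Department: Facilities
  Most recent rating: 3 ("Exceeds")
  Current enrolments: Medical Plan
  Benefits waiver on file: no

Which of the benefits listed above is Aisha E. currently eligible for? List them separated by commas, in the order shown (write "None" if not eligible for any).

Medical Plan, Adoption Assistance

Service from 2020-10-31 to Sep 22, 2022: 691 days.
Sabbatical Program — no waiver, service 691 days ≥ 45 days ✓; dept Facilities ✗ → not eligible.
Childcare Subsidy — status part-time ✓; no waiver, service 691 days ≥ 18 months (≈540 days) ✓; 16 hrs/wk < 20 ✗ → not eligible.
Medical Plan — status part-time ✓ (not excluded); no waiver, service 691 days ≥ 1 year (≈365 days) ✓; rating 3 ≥ 3 ✓; age 46 ≥ 25 ✓ → eligible.
Long-Term Disability — status part-time ✗ (requires full-time) → not eligible.
Paid Sabbatical — status part-time ✗ (requires full-time) → not eligible.
Adoption Assistance — status part-time ✓ (not excluded); no waiver, service 691 days ≥ 90 days ✓; grade P6 ≥ P2 ✓ → eligible.
Short-Term Disability — status part-time ✗ (requires full-time, seasonal, or temporary) → not eligible.
Education Assistance — status part-time ✓; no waiver, service 691 days < 2 years (≈730 days) ✗ → not eligible.
401(k) Plan — service 691 days ≥ 1 month (≈30 days) ✓; dept Facilities ✗ → not eligible.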